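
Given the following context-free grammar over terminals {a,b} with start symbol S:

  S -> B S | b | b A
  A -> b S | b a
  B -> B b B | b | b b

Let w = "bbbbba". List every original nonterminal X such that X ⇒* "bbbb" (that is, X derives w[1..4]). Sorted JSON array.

CNF form of G:
  S -> B S | T0 A | b
  A -> T0 S | T0 T1
  B -> B X2 | T0 T0 | b
  T0 -> b
  T1 -> a
  X2 -> T0 B

CYK table (by increasing span) — only the sub-triangle for w[1..4]:
  T[1,1] 'b' = {B,S,T0}  orig:{B,S}
  T[2,2] 'b' = {B,S,T0}  orig:{B,S}
  T[3,3] 'b' = {B,S,T0}  orig:{B,S}
  T[4,4] 'b' = {B,S,T0}  orig:{B,S}
  T[1,2] 'bb' = {A,B,S,X2}  orig:{A,B,S}
  T[2,3] 'bb' = {A,B,S,X2}  orig:{A,B,S}
  T[3,4] 'bb' = {A,B,S,X2}  orig:{A,B,S}
  T[1,3] 'bbb' = {A,B,S,X2}  orig:{A,B,S}
  T[2,4] 'bbb' = {A,B,S,X2}  orig:{A,B,S}
  T[1,4] 'bbbb' = {A,B,S,X2}  orig:{A,B,S}

Original NTs in T[1,4] deriving "bbbb": ["A", "B", "S"]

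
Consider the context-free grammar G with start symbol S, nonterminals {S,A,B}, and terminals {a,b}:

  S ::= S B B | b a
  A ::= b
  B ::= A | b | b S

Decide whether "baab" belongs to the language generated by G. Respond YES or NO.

CNF form of G:
  S -> S X2 | T0 T1
  A -> b
  B -> T0 S | b
  T0 -> b
  T1 -> a
  X2 -> B B

Fill CYK table bottom-up:
  T[0,0] 'b' = {A,B,T0}  orig:{A,B}
  T[1,1] 'a' = {T1}  orig:{}
  T[2,2] 'a' = {T1}  orig:{}
  T[3,3] 'b' = {A,B,T0}  orig:{A,B}
  T[0,1] 'ba' = {S}
  T[1,2] 'aa' = ∅
  T[2,3] 'ab' = ∅
  T[0,2] 'baa' = ∅
  T[1,3] 'aab' = ∅
  T[0,3] 'baab' = ∅

S ∉ T[0,3] ⇒ NO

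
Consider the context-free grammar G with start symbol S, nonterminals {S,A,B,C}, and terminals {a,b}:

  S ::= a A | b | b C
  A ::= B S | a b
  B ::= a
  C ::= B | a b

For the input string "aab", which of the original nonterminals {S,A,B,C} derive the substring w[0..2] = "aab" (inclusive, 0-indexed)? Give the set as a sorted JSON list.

Convert to CNF:
  S -> T0 A | T1 C | b
  A -> B S | T0 T1
  B -> a
  C -> T0 T1 | a
  T0 -> a
  T1 -> b

CYK table (by increasing span) (cells [i..j] with 0 ≤ i ≤ j ≤ 2 only):
  [0..0]={B,C,T0}  "a"  orig:{B,C}
  [1..1]={B,C,T0}  "a"  orig:{B,C}
  [2..2]={S,T1}  "b"  orig:{S}
  [0..1]=∅  "aa"
  [1..2]={A,C}  "ab"
  [0..2]={S}  "aab"

Original NTs in T[0,2] deriving "aab": ["S"]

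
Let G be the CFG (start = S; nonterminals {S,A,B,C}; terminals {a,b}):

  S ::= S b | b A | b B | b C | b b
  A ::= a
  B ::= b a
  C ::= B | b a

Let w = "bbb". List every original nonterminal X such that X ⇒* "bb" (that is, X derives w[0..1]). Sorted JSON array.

Convert to CNF:
  S -> S T0 | T0 A | T0 B | T0 C | T0 T0
  A -> a
  B -> T0 T1
  C -> T0 T1
  T0 -> b
  T1 -> a

CYK fill, restricted to cells inside w[0..1]:
  T[0,0] 'b' = {T0}  orig:{}
  T[1,1] 'b' = {T0}  orig:{}
  T[0,1] 'bb' = {S}

Original NTs in T[0,1] deriving "bb": ["S"]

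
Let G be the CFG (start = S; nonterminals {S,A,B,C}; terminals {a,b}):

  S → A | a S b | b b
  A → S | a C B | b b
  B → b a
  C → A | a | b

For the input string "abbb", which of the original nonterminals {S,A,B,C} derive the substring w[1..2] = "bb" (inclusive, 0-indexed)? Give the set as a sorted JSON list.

Convert to CNF:
  S -> T0 X6 | T0 X7 | T1 T1
  A -> T0 X2 | T0 X3 | T1 T1
  B -> T1 T0
  C -> T0 X4 | T0 X5 | T1 T1 | a | b
  T0 -> a
  T1 -> b
  X2 -> C B
  X3 -> S T1
  X4 -> C B
  X5 -> S T1
  X6 -> C B
  X7 -> S T1

Fill CYK table bottom-up, restricted to cells inside w[1..2]:
  [1..1]={C,T1}  "b"  orig:{C}
  [2..2]={C,T1}  "b"  orig:{C}
  [1..2]={A,C,S}  "bb"

Original NTs in T[1,2] deriving "bb": ["A", "C", "S"]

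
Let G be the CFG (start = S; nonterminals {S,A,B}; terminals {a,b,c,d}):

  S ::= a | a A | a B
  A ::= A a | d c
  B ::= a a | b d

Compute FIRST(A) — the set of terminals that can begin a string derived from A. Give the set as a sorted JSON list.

Compute FIRST by fixpoint:
[1]
  A via A→d c: +{d}
  B via B→a a: +{a}
  B via B→b d: +{b}
  S via S→a: +{a}
  FIRST[S]={a}  FIRST[A]={d}  FIRST[B]={a,b}
[2] — fixpoint
  FIRST[S]={a}  FIRST[A]={d}  FIRST[B]={a,b}

FIRST(A) = ["d"]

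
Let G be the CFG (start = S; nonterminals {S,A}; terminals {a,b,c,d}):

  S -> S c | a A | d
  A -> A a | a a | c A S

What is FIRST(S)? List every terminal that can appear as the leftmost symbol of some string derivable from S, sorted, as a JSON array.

Compute FIRST by fixpoint:
pass 1:
  A via A→a a: +{a}
  A via A→c A S: +{c}
  S via S→a A: +{a}
  S via S→d: +{d}
  FIRST[S]={a,d}  FIRST[A]={a,c}
pass 2: (no change)
  FIRST[S]={a,d}  FIRST[A]={a,c}

FIRST(S) = ["a", "d"]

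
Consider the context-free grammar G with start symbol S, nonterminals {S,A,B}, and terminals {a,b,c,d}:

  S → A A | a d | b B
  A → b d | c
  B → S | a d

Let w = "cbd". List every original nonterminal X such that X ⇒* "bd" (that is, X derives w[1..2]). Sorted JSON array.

CNF form of G:
  S -> A A | T0 B | T2 T1
  A -> T0 T1 | c
  B -> A A | T0 B | T2 T1
  T0 -> b
  T1 -> d
  T2 -> a

CYK table (by increasing span) — only the sub-triangle for w[1..2]:
  cell(1,1) b: {T0}  orig:{}
  cell(2,2) d: {T1}  orig:{}
  cell(1,2) bd: {A}

Original NTs in T[1,2] deriving "bd": ["A"]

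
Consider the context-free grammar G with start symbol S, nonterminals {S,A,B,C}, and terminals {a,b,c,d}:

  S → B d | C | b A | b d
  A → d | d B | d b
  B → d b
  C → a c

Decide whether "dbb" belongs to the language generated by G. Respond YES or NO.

CNF form of G:
  S -> B T0 | T1 A | T1 T0 | T2 T3
  A -> T0 B | T0 T1 | d
  B -> T0 T1
  C -> T2 T3
  T0 -> d
  T1 -> b
  T2 -> a
  T3 -> c

CYK fill:
  cell(0,0) d: {A,T0}  orig:{A}
  cell(1,1) b: {T1}  orig:{}
  cell(2,2) b: {T1}  orig:{}
  cell(0,1) db: {A,B}
  cell(1,2) bb: ∅
  cell(0,2) dbb: ∅

S ∉ T[0,2] ⇒ NO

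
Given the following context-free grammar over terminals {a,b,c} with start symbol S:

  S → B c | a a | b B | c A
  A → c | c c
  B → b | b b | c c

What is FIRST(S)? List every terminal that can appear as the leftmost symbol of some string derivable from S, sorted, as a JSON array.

FIRST sets, iterate to fixpoint:
[1]
  A via A→c: +{c}
  B via B→b: +{b}
  B via B→c c: +{c}
  S via S→B c: +{b,c}
  S via S→a a: +{a}
  FIRST[S]={a,b,c}  FIRST[A]={c}  FIRST[B]={b,c}
[2] (no change)
  FIRST[S]={a,b,c}  FIRST[A]={c}  FIRST[B]={b,c}

FIRST(S) = ["a", "b", "c"]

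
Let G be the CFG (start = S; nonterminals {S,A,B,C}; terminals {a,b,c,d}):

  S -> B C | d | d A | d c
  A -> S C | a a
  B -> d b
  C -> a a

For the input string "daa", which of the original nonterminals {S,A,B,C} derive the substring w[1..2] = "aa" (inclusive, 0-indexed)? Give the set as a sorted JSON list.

CNF form of G:
  S -> B C | T1 A | T1 T3 | d
  A -> S C | T0 T0
  B -> T1 T2
  C -> T0 T0
  T0 -> a
  T1 -> d
  T2 -> b
  T3 -> c

Fill CYK table bottom-up (cells [i..j] with 1 ≤ i ≤ j ≤ 2 only):
  cell(1,1) a: {T0}  orig:{}
  cell(2,2) a: {T0}  orig:{}
  cell(1,2) aa: {A,C}

Original NTs in T[1,2] deriving "aa": ["A", "C"]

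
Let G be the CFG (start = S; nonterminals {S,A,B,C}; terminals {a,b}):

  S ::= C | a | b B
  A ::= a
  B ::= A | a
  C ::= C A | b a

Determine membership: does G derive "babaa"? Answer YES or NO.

CNF form of G:
  S -> C A | T0 B | T0 T1 | a
  A -> a
  B -> a
  C -> C A | T0 T1
  T0 -> b
  T1 -> a

CYK table (by increasing span):
  T[0,0] 'b' = {T0}  orig:{}
  T[1,1] 'a' = {A,B,S,T1}  orig:{A,B,S}
  T[2,2] 'b' = {T0}  orig:{}
  T[3,3] 'a' = {A,B,S,T1}  orig:{A,B,S}
  T[4,4] 'a' = {A,B,S,T1}  orig:{A,B,S}
  T[0,1] 'ba' = {C,S}
  T[1,2] 'ab' = ∅
  T[2,3] 'ba' = {C,S}
  T[3,4] 'aa' = ∅
  T[0,2] 'bab' = ∅
  T[1,3] 'aba' = ∅
  T[2,4] 'baa' = {C,S}
  T[0,3] 'baba' = ∅
  T[1,4] 'abaa' = ∅
  T[0,4] 'babaa' = ∅

S ∉ T[0,4] ⇒ NO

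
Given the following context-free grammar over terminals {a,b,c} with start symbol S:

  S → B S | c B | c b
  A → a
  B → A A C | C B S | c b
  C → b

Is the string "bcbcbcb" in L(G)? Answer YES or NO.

Convert to CNF:
  S -> B S | T0 B | T0 T1
  A -> a
  B -> A X2 | C X3 | T0 T1
  C -> b
  T0 -> c
  T1 -> b
  X2 -> A C
  X3 -> B S

CYK table (by increasing span):
  T[0,0] 'b' = {C,T1}  orig:{C}
  T[1,1] 'c' = {T0}  orig:{}
  T[2,2] 'b' = {C,T1}  orig:{C}
  T[3,3] 'c' = {T0}  orig:{}
  T[4,4] 'b' = {C,T1}  orig:{C}
  T[5,5] 'c' = {T0}  orig:{}
  T[6,6] 'b' = {C,T1}  orig:{C}
  T[0,1] 'bc' = ∅
  T[1,2] 'cb' = {B,S}
  T[2,3] 'bc' = ∅
  T[3,4] 'cb' = {B,S}
  T[4,5] 'bc' = ∅
  T[5,6] 'cb' = {B,S}
  T[0,2] 'bcb' = ∅
  T[1,3] 'cbc' = ∅
  T[2,4] 'bcb' = ∅
  T[3,5] 'cbc' = ∅
  T[4,6] 'bcb' = ∅
  T[0,3] 'bcbc' = ∅
  T[1,4] 'cbcb' = {S,X3}  orig:{S}
  T[2,5] 'bcbc' = ∅
  T[3,6] 'cbcb' = {S,X3}  orig:{S}
  T[0,4] 'bcbcb' = {B}
  T[1,5] 'cbcbc' = ∅
  T[2,6] 'bcbcb' = {B}
  T[0,5] 'bcbcbc' = ∅
  T[1,6] 'cbcbcb' = {S,X3}  orig:{S}
  T[0,6] 'bcbcbcb' = {B,S,X3}  orig:{B,S}

S ∈ T[0,6] ⇒ YES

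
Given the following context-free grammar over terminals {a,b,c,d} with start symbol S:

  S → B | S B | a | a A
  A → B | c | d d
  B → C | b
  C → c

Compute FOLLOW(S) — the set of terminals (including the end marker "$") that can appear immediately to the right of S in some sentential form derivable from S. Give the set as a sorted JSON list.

Compute FIRST by fixpoint:
round 1:
  A via A→c: +{c}
  A via A→d d: +{d}
  B via B→b: +{b}
  C via C→c: +{c}
  S via S→B: +{b}
  S via S→a: +{a}
  S: {a,b}  A: {c,d}  B: {b}  C: {c}
round 2:
  A via A→B: +{b}
  B via B→C: +{c}
  S via S→B: +{c}
  S: {a,b,c}  A: {b,c,d}  B: {b,c}  C: {c}
round 3: done
  S: {a,b,c}  A: {b,c,d}  B: {b,c}  C: {c}

FOLLOW sets:
initialize: $ ∈ FOLLOW(S)
[1]
  S→B: FOLLOW(B) ⊇ FOLLOW(S) ⊇ {$}; new: +{$}
  S→S B: FOLLOW(S) ⊇ FIRST(B) = {b,c}; new: +{b,c}
  S→S B: FOLLOW(B) ⊇ FOLLOW(S) ⊇ {$,b,c}; new: +{b,c}
  S→a A: FOLLOW(A) ⊇ FOLLOW(S) ⊇ {$,b,c}; new: +{$,b,c}
  FOLLOW(S)={$,b,c}  FOLLOW(A)={$,b,c}  FOLLOW(B)={$,b,c}  FOLLOW(C)={}
[2]
  B→C: FOLLOW(C) ⊇ FOLLOW(B) ⊇ {$,b,c}; new: +{$,b,c}
  FOLLOW(S)={$,b,c}  FOLLOW(A)={$,b,c}  FOLLOW(B)={$,b,c}  FOLLOW(C)={$,b,c}
[3] (stable)
  FOLLOW(S)={$,b,c}  FOLLOW(A)={$,b,c}  FOLLOW(B)={$,b,c}  FOLLOW(C)={$,b,c}

FOLLOW(S) = ["$", "b", "c"]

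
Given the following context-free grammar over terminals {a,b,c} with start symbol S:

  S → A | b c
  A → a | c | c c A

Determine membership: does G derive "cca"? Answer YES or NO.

CNF form of G:
  S -> T0 X3 | T1 T0 | a | c
  A -> T0 X2 | a | c
  T0 -> c
  T1 -> b
  X2 -> T0 A
  X3 -> T0 A

CYK table (by increasing span):
  cell(0,0) c: {A,S,T0}  orig:{A,S}
  cell(1,1) c: {A,S,T0}  orig:{A,S}
  cell(2,2) a: {A,S}
  cell(0,1) cc: {X2,X3}  orig:{}
  cell(1,2) ca: {X2,X3}  orig:{}
  cell(0,2) cca: {A,S}

S ∈ T[0,2] ⇒ YES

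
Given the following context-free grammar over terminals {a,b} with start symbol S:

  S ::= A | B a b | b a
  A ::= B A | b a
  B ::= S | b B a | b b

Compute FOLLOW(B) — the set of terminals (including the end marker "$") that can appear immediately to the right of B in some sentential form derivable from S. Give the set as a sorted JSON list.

Compute FIRST by fixpoint:
pass 1:
  A via A→b a: +{b}
  B via B→b B a: +{b}
  S via S→A: +{b}
  FIRST(S)={b}  FIRST(A)={b}  FIRST(B)={b}
pass 2: — fixpoint
  FIRST(S)={b}  FIRST(A)={b}  FIRST(B)={b}

FOLLOW iteration:
FOLLOW(S) := {$}
iter 1:
  A→B A: FOLLOW(B) ⊇ FIRST(A) = {b}; new: +{b}
  B→S: FOLLOW(S) ⊇ FOLLOW(B) ⊇ {b}; new: +{b}
  B→b B a: FOLLOW(B) ⊇ FIRST(a) = {a}; new: +{a}
  S→A: FOLLOW(A) ⊇ FOLLOW(S) ⊇ {$,b}; new: +{$,b}
  S: {$,b}  A: {$,b}  B: {a,b}
iter 2:
  B→S: FOLLOW(S) ⊇ FOLLOW(B) ⊇ {a,b}; new: +{a}
  S→A: FOLLOW(A) ⊇ FOLLOW(S) ⊇ {$,a,b}; new: +{a}
  S: {$,a,b}  A: {$,a,b}  B: {a,b}
iter 3: done
  S: {$,a,b}  A: {$,a,b}  B: {a,b}

FOLLOW(B) = ["a", "b"]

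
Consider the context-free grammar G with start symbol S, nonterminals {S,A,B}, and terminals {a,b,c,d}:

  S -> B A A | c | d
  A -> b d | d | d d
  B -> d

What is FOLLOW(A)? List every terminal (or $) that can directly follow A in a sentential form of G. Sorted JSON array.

FIRST iteration:
iter 1:
  A via A→b d: +{b}
  A via A→d: +{d}
  B via B→d: +{d}
  S via S→B A A: +{d}
  S via S→c: +{c}
  FIRST[S]={c,d}  FIRST[A]={b,d}  FIRST[B]={d}
iter 2: done
  FIRST[S]={c,d}  FIRST[A]={b,d}  FIRST[B]={d}

FOLLOW sets:
seed FOLLOW(S) with $
[1]
  S→B A A: FOLLOW(B) ⊇ FIRST(A) = {b,d}; new: +{b,d}
  S→B A A: FOLLOW(A) ⊇ FIRST(A) = {b,d}; new: +{b,d}
  S→B A A: FOLLOW(A) ⊇ FOLLOW(S) ⊇ {$}; new: +{$}
  S: {$}  A: {$,b,d}  B: {b,d}
[2] (no change)
  S: {$}  A: {$,b,d}  B: {b,d}

FOLLOW(A) = ["$", "b", "d"]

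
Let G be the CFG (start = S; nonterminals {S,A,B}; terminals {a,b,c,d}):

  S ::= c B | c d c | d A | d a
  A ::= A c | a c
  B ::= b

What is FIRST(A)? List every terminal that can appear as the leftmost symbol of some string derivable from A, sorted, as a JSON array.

FIRST sets, iterate to fixpoint:
pass 1:
  A via A→a c: +{a}
  B via B→b: +{b}
  S via S→c B: +{c}
  S via S→d A: +{d}
  FIRST[S]={c,d}  FIRST[A]={a}  FIRST[B]={b}
pass 2: done
  FIRST[S]={c,d}  FIRST[A]={a}  FIRST[B]={b}

FIRST(A) = ["a"]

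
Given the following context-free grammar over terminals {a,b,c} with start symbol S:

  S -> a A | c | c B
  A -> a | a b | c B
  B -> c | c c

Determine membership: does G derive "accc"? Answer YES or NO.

Convert to CNF:
  S -> T0 A | T2 B | c
  A -> T0 T1 | T2 B | a
  B -> T2 T2 | c
  T0 -> a
  T1 -> b
  T2 -> c

CYK table (by increasing span):
  [0..0]={A,T0}  "a"  orig:{A}
  [1..1]={B,S,T2}  "c"  orig:{B,S}
  [2..2]={B,S,T2}  "c"  orig:{B,S}
  [3..3]={B,S,T2}  "c"  orig:{B,S}
  [0..1]=∅  "ac"
  [1..2]={A,B,S}  "cc"
  [2..3]={A,B,S}  "cc"
  [0..2]={S}  "acc"
  [1..3]={A,S}  "ccc"
  [0..3]={S}  "accc"

S ∈ T[0,3] ⇒ YES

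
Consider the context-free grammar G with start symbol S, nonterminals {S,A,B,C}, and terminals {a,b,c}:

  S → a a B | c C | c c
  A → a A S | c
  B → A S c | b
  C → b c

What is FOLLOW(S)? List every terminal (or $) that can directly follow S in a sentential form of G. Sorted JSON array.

FIRST sets, iterate to fixpoint:
[1]
  A via A→a A S: +{a}
  A via A→c: +{c}
  B via B→A S c: +{a,c}
  B via B→b: +{b}
  C via C→b c: +{b}
  S via S→a a B: +{a}
  S via S→c C: +{c}
  S: {a,c}  A: {a,c}  B: {a,b,c}  C: {b}
[2] done
  S: {a,c}  A: {a,c}  B: {a,b,c}  C: {b}

FOLLOW sets:
seed FOLLOW(S) with $
iter 1:
  A→a A S: FOLLOW(A) ⊇ FIRST(S) = {a,c}; new: +{a,c}
  A→a A S: FOLLOW(S) ⊇ FOLLOW(A) ⊇ {a,c}; new: +{a,c}
  S→a a B: FOLLOW(B) ⊇ FOLLOW(S) ⊇ {$,a,c}; new: +{$,a,c}
  S→c C: FOLLOW(C) ⊇ FOLLOW(S) ⊇ {$,a,c}; new: +{$,a,c}
  FOLLOW(S)={$,a,c}  FOLLOW(A)={a,c}  FOLLOW(B)={$,a,c}  FOLLOW(C)={$,a,c}
iter 2: (stable)
  FOLLOW(S)={$,a,c}  FOLLOW(A)={a,c}  FOLLOW(B)={$,a,c}  FOLLOW(C)={$,a,c}

FOLLOW(S) = ["$", "a", "c"]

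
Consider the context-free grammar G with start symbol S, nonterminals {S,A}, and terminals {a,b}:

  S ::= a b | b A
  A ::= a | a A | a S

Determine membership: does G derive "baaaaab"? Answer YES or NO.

Convert to CNF:
  S -> T0 T1 | T1 A
  A -> T0 A | T0 S | a
  T0 -> a
  T1 -> b

Fill CYK table bottom-up:
  cell(0,0) b: {T1}  orig:{}
  cell(1,1) a: {A,T0}  orig:{A}
  cell(2,2) a: {A,T0}  orig:{A}
  cell(3,3) a: {A,T0}  orig:{A}
  cell(4,4) a: {A,T0}  orig:{A}
  cell(5,5) a: {A,T0}  orig:{A}
  cell(6,6) b: {T1}  orig:{}
  cell(0,1) ba: {S}
  cell(1,2) aa: {A}
  cell(2,3) aa: {A}
  cell(3,4) aa: {A}
  cell(4,5) aa: {A}
  cell(5,6) ab: {S}
  cell(0,2) baa: {S}
  cell(1,3) aaa: {A}
  cell(2,4) aaa: {A}
  cell(3,5) aaa: {A}
  cell(4,6) aab: {A}
  cell(0,3) baaa: {S}
  cell(1,4) aaaa: {A}
  cell(2,5) aaaa: {A}
  cell(3,6) aaab: {A}
  cell(0,4) baaaa: {S}
  cell(1,5) aaaaa: {A}
  cell(2,6) aaaab: {A}
  cell(0,5) baaaaa: {S}
  cell(1,6) aaaaab: {A}
  cell(0,6) baaaaab: {S}

S ∈ T[0,6] ⇒ YES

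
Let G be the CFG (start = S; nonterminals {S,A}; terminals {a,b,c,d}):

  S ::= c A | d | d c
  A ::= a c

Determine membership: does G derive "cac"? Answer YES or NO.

CNF form of G:
  S -> T1 A | T2 T1 | d
  A -> T0 T1
  T0 -> a
  T1 -> c
  T2 -> d

CYK fill:
  T[0,0] 'c' = {T1}  orig:{}
  T[1,1] 'a' = {T0}  orig:{}
  T[2,2] 'c' = {T1}  orig:{}
  T[0,1] 'ca' = ∅
  T[1,2] 'ac' = {A}
  T[0,2] 'cac' = {S}

S ∈ T[0,2] ⇒ YES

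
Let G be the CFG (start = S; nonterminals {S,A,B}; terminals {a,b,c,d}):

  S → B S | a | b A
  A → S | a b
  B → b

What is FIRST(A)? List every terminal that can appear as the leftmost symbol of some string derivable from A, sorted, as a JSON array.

FIRST iteration:
pass 1:
  A via A→a b: +{a}
  B via B→b: +{b}
  S via S→B S: +{b}
  S via S→a: +{a}
  S: {a,b}  A: {a}  B: {b}
pass 2:
  A via A→S: +{b}
  S: {a,b}  A: {a,b}  B: {b}
pass 3: (stable)
  S: {a,b}  A: {a,b}  B: {b}

FIRST(A) = ["a", "b"]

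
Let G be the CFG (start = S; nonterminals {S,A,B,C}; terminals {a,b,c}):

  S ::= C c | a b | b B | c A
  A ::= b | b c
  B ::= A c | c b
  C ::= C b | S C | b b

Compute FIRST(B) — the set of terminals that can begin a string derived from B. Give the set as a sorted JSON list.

Compute FIRST by fixpoint:
round 1:
  A via A→b: +{b}
  B via B→A c: +{b}
  B via B→c b: +{c}
  C via C→b b: +{b}
  S via S→C c: +{b}
  S via S→a b: +{a}
  S via S→c A: +{c}
  S: {a,b,c}  A: {b}  B: {b,c}  C: {b}
round 2:
  C via C→S C: +{a,c}
  S: {a,b,c}  A: {b}  B: {b,c}  C: {a,b,c}
round 3: (stable)
  S: {a,b,c}  A: {b}  B: {b,c}  C: {a,b,c}

FIRST(B) = ["b", "c"]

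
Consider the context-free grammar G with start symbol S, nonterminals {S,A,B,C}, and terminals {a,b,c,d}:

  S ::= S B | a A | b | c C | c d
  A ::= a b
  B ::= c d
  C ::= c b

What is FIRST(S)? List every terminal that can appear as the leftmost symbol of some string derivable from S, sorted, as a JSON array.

Compute FIRST by fixpoint:
pass 1:
  A via A→a b: +{a}
  B via B→c d: +{c}
  C via C→c b: +{c}
  S via S→a A: +{a}
  S via S→b: +{b}
  S via S→c C: +{c}
  S: {a,b,c}  A: {a}  B: {c}  C: {c}
pass 2: — fixpoint
  S: {a,b,c}  A: {a}  B: {c}  C: {c}

FIRST(S) = ["a", "b", "c"]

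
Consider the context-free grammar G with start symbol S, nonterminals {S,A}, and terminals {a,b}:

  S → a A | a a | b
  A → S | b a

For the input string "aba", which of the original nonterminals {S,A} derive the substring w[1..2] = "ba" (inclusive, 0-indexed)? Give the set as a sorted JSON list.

Convert to CNF:
  S -> T0 A | T0 T0 | b
  A -> T0 A | T0 T0 | T1 T0 | b
  T0 -> a
  T1 -> b

CYK table (by increasing span) (cells [i..j] with 1 ≤ i ≤ j ≤ 2 only):
  cell(1,1) b: {A,S,T1}  orig:{A,S}
  cell(2,2) a: {T0}  orig:{}
  cell(1,2) ba: {A}

Original NTs in T[1,2] deriving "ba": ["A"]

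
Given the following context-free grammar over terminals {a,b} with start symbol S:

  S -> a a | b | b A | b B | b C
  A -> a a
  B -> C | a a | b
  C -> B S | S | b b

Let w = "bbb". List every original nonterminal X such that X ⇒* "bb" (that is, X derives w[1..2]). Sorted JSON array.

CNF form of G:
  S -> T0 T0 | T1 A | T1 B | T1 C | b
  A -> T0 T0
  B -> B S | T0 T0 | T1 A | T1 B | T1 C | T1 T1 | b
  C -> B S | T0 T0 | T1 A | T1 B | T1 C | T1 T1 | b
  T0 -> a
  T1 -> b

CYK fill, restricted to cells inside w[1..2]:
  T[1,1] 'b' = {B,C,S,T1}  orig:{B,C,S}
  T[2,2] 'b' = {B,C,S,T1}  orig:{B,C,S}
  T[1,2] 'bb' = {B,C,S}

Original NTs in T[1,2] deriving "bb": ["B", "C", "S"]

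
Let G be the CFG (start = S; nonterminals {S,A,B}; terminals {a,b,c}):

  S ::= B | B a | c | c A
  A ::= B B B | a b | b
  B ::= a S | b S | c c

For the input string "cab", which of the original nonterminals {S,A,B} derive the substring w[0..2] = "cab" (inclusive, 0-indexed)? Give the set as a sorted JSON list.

CNF form of G:
  S -> B T0 | T0 S | T1 S | T2 A | T2 T2 | c
  A -> B X3 | T0 T1 | b
  B -> T0 S | T1 S | T2 T2
  T0 -> a
  T1 -> b
  T2 -> c
  X3 -> B B

CYK table (by increasing span) — only the sub-triangle for w[0..2]:
  [0..0]={S,T2}  "c"  orig:{S}
  [1..1]={T0}  "a"  orig:{}
  [2..2]={A,T1}  "b"  orig:{A}
  [0..1]=∅  "ca"
  [1..2]={A}  "ab"
  [0..2]={S}  "cab"

Original NTs in T[0,2] deriving "cab": ["S"]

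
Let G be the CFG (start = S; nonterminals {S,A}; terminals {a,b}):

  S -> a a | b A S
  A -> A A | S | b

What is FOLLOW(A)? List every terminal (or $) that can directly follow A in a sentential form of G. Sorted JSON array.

FIRST sets, iterate to fixpoint:
iter 1:
  A via A→b: +{b}
  S via S→a a: +{a}
  S via S→b A S: +{b}
  FIRST[S]={a,b}  FIRST[A]={b}
iter 2:
  A via A→S: +{a}
  FIRST[S]={a,b}  FIRST[A]={a,b}
iter 3: (no change)
  FIRST[S]={a,b}  FIRST[A]={a,b}

FOLLOW sets:
initialize: $ ∈ FOLLOW(S)
[1]
  A→A A: FOLLOW(A) ⊇ FIRST(A) = {a,b}; new: +{a,b}
  A→S: FOLLOW(S) ⊇ FOLLOW(A) ⊇ {a,b}; new: +{a,b}
  S: {$,a,b}  A: {a,b}
[2] (stable)
  S: {$,a,b}  A: {a,b}

FOLLOW(A) = ["a", "b"]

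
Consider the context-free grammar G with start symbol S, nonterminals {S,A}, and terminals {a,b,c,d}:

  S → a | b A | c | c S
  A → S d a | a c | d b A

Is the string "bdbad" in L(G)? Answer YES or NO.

Convert to CNF:
  S -> T2 S | T3 A | a | c
  A -> S X4 | T0 X5 | T1 T2
  T0 -> d
  T1 -> a
  T2 -> c
  T3 -> b
  X4 -> T0 T1
  X5 -> T3 A

CYK fill:
  [0..0]={T3}  "b"  orig:{}
  [1..1]={T0}  "d"  orig:{}
  [2..2]={T3}  "b"  orig:{}
  [3..3]={S,T1}  "a"  orig:{S}
  [4..4]={T0}  "d"  orig:{}
  [0..1]=∅  "bd"
  [1..2]=∅  "db"
  [2..3]=∅  "ba"
  [3..4]=∅  "ad"
  [0..2]=∅  "bdb"
  [1..3]=∅  "dba"
  [2..4]=∅  "bad"
  [0..3]=∅  "bdba"
  [1..4]=∅  "dbad"
  [0..4]=∅  "bdbad"

S ∉ T[0,4] ⇒ NO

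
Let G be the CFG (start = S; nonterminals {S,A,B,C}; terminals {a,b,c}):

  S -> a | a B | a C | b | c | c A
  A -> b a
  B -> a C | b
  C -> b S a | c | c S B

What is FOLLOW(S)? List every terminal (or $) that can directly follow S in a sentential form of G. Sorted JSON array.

Compute FIRST by fixpoint:
pass 1:
  A via A→b a: +{b}
  B via B→a C: +{a}
  B via B→b: +{b}
  C via C→b S a: +{b}
  C via C→c: +{c}
  S via S→a: +{a}
  S via S→b: +{b}
  S via S→c: +{c}
  FIRST[S]={a,b,c}  FIRST[A]={b}  FIRST[B]={a,b}  FIRST[C]={b,c}
pass 2: — fixpoint
  FIRST[S]={a,b,c}  FIRST[A]={b}  FIRST[B]={a,b}  FIRST[C]={b,c}

FOLLOW sets:
FOLLOW(S) := {$}
pass 1:
  C→b S a: FOLLOW(S) ⊇ FIRST(a) = {a}; new: +{a}
  C→c S B: FOLLOW(S) ⊇ FIRST(B) = {a,b}; new: +{b}
  S→a B: FOLLOW(B) ⊇ FOLLOW(S) ⊇ {$,a,b}; new: +{$,a,b}
  S→a C: FOLLOW(C) ⊇ FOLLOW(S) ⊇ {$,a,b}; new: +{$,a,b}
  S→c A: FOLLOW(A) ⊇ FOLLOW(S) ⊇ {$,a,b}; new: +{$,a,b}
  S: {$,a,b}  A: {$,a,b}  B: {$,a,b}  C: {$,a,b}
pass 2: done
  S: {$,a,b}  A: {$,a,b}  B: {$,a,b}  C: {$,a,b}

FOLLOW(S) = ["$", "a", "b"]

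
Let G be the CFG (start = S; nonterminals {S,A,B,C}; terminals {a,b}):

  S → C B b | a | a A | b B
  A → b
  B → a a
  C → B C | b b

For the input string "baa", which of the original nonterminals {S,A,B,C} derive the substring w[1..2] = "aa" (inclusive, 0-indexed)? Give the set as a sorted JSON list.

CNF form of G:
  S -> C X2 | T0 A | T1 B | a
  A -> b
  B -> T0 T0
  C -> B C | T1 T1
  T0 -> a
  T1 -> b
  X2 -> B T1

CYK fill, restricted to cells inside w[1..2]:
  cell(1,1) a: {S,T0}  orig:{S}
  cell(2,2) a: {S,T0}  orig:{S}
  cell(1,2) aa: {B}

Original NTs in T[1,2] deriving "aa": ["B"]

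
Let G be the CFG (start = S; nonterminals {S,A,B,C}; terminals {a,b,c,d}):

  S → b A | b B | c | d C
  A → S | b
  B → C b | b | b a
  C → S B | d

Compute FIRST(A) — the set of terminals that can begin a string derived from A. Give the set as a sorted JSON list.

FIRST iteration:
[1]
  A via A→b: +{b}
  B via B→b: +{b}
  C via C→d: +{d}
  S via S→b A: +{b}
  S via S→c: +{c}
  S via S→d C: +{d}
  FIRST(S)={b,c,d}  FIRST(A)={b}  FIRST(B)={b}  FIRST(C)={d}
[2]
  A via A→S: +{c,d}
  B via B→C b: +{d}
  C via C→S B: +{b,c}
  FIRST(S)={b,c,d}  FIRST(A)={b,c,d}  FIRST(B)={b,d}  FIRST(C)={b,c,d}
[3]
  B via B→C b: +{c}
  FIRST(S)={b,c,d}  FIRST(A)={b,c,d}  FIRST(B)={b,c,d}  FIRST(C)={b,c,d}
[4] (stable)
  FIRST(S)={b,c,d}  FIRST(A)={b,c,d}  FIRST(B)={b,c,d}  FIRST(C)={b,c,d}

FIRST(A) = ["b", "c", "d"]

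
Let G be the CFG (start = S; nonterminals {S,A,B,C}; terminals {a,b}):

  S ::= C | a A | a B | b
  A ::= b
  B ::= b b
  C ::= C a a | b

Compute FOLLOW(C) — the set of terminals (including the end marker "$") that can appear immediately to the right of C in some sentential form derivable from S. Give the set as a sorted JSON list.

FIRST iteration:
iter 1:
  A via A→b: +{b}
  B via B→b b: +{b}
  C via C→b: +{b}
  S via S→C: +{b}
  S via S→a A: +{a}
  FIRST[S]={a,b}  FIRST[A]={b}  FIRST[B]={b}  FIRST[C]={b}
iter 2: done
  FIRST[S]={a,b}  FIRST[A]={b}  FIRST[B]={b}  FIRST[C]={b}

Compute FOLLOW by fixpoint:
initialize: $ ∈ FOLLOW(S)
pass 1:
  C→C a a: FOLLOW(C) ⊇ FIRST(a) = {a}; new: +{a}
  S→C: FOLLOW(C) ⊇ FOLLOW(S) ⊇ {$}; new: +{$}
  S→a A: FOLLOW(A) ⊇ FOLLOW(S) ⊇ {$}; new: +{$}
  S→a B: FOLLOW(B) ⊇ FOLLOW(S) ⊇ {$}; new: +{$}
  FOLLOW[S]={$}  FOLLOW[A]={$}  FOLLOW[B]={$}  FOLLOW[C]={$,a}
pass 2: (no change)
  FOLLOW[S]={$}  FOLLOW[A]={$}  FOLLOW[B]={$}  FOLLOW[C]={$,a}

FOLLOW(C) = ["$", "a"]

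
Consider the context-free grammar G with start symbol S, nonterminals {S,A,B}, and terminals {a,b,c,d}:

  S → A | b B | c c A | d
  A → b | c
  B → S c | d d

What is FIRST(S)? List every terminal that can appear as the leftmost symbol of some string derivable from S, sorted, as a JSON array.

FIRST sets, iterate to fixpoint:
[1]
  A via A→b: +{b}
  A via A→c: +{c}
  B via B→d d: +{d}
  S via S→A: +{b,c}
  S via S→d: +{d}
  FIRST[S]={b,c,d}  FIRST[A]={b,c}  FIRST[B]={d}
[2]
  B via B→S c: +{b,c}
  FIRST[S]={b,c,d}  FIRST[A]={b,c}  FIRST[B]={b,c,d}
[3] (no change)
  FIRST[S]={b,c,d}  FIRST[A]={b,c}  FIRST[B]={b,c,d}

FIRST(S) = ["b", "c", "d"]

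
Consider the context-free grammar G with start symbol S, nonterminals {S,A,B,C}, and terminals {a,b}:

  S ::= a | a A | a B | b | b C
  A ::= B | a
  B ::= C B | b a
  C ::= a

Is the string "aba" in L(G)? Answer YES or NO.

CNF form of G:
  S -> T0 C | T1 A | T1 B | a | b
  A -> C B | T0 T1 | a
  B -> C B | T0 T1
  C -> a
  T0 -> b
  T1 -> a

CYK table (by increasing span):
  T[0,0] 'a' = {A,C,S,T1}  orig:{A,C,S}
  T[1,1] 'b' = {S,T0}  orig:{S}
  T[2,2] 'a' = {A,C,S,T1}  orig:{A,C,S}
  T[0,1] 'ab' = ∅
  T[1,2] 'ba' = {A,B,S}
  T[0,2] 'aba' = {A,B,S}

S ∈ T[0,2] ⇒ YES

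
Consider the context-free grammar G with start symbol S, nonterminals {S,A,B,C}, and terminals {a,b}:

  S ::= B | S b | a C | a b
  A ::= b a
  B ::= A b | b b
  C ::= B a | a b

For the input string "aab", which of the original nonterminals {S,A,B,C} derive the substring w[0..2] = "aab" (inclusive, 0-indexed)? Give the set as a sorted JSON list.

Convert to CNF:
  S -> A T0 | S T0 | T0 T0 | T1 C | T1 T0
  A -> T0 T1
  B -> A T0 | T0 T0
  C -> B T1 | T1 T0
  T0 -> b
  T1 -> a

CYK fill (cells [i..j] with 0 ≤ i ≤ j ≤ 2 only):
  [0..0]={T1}  "a"  orig:{}
  [1..1]={T1}  "a"  orig:{}
  [2..2]={T0}  "b"  orig:{}
  [0..1]=∅  "aa"
  [1..2]={C,S}  "ab"
  [0..2]={S}  "aab"

Original NTs in T[0,2] deriving "aab": ["S"]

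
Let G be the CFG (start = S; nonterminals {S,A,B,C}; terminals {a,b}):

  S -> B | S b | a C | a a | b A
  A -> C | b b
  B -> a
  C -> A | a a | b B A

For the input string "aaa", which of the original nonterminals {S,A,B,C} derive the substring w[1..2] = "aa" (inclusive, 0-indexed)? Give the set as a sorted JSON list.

CNF form of G:
  S -> S T1 | T0 C | T0 T0 | T1 A | a
  A -> T0 T0 | T1 T1 | T1 X2
  B -> a
  C -> T0 T0 | T1 T1 | T1 X3
  T0 -> a
  T1 -> b
  X2 -> B A
  X3 -> B A

CYK fill (cells [i..j] with 1 ≤ i ≤ j ≤ 2 only):
  T[1,1] 'a' = {B,S,T0}  orig:{B,S}
  T[2,2] 'a' = {B,S,T0}  orig:{B,S}
  T[1,2] 'aa' = {A,C,S}

Original NTs in T[1,2] deriving "aa": ["A", "C", "S"]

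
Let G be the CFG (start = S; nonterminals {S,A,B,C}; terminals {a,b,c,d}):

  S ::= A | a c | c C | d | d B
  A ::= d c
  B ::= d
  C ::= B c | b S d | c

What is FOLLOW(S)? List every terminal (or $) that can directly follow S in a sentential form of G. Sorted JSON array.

FIRST sets, iterate to fixpoint:
[1]
  A via A→d c: +{d}
  B via B→d: +{d}
  C via C→B c: +{d}
  C via C→b S d: +{b}
  C via C→c: +{c}
  S via S→A: +{d}
  S via S→a c: +{a}
  S via S→c C: +{c}
  S: {a,c,d}  A: {d}  B: {d}  C: {b,c,d}
[2] (no change)
  S: {a,c,d}  A: {d}  B: {d}  C: {b,c,d}

Compute FOLLOW by fixpoint:
seed FOLLOW(S) with $
[1]
  C→B c: FOLLOW(B) ⊇ FIRST(c) = {c}; new: +{c}
  C→b S d: FOLLOW(S) ⊇ FIRST(d) = {d}; new: +{d}
  S→A: FOLLOW(A) ⊇ FOLLOW(S) ⊇ {$,d}; new: +{$,d}
  S→c C: FOLLOW(C) ⊇ FOLLOW(S) ⊇ {$,d}; new: +{$,d}
  S→d B: FOLLOW(B) ⊇ FOLLOW(S) ⊇ {$,d}; new: +{$,d}
  FOLLOW(S)={$,d}  FOLLOW(A)={$,d}  FOLLOW(B)={$,c,d}  FOLLOW(C)={$,d}
[2] — fixpoint
  FOLLOW(S)={$,d}  FOLLOW(A)={$,d}  FOLLOW(B)={$,c,d}  FOLLOW(C)={$,d}

FOLLOW(S) = ["$", "d"]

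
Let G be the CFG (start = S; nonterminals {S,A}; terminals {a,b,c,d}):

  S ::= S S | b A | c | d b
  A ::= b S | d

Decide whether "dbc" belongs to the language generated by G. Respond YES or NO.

CNF form of G:
  S -> S S | T0 A | T1 T0 | c
  A -> T0 S | d
  T0 -> b
  T1 -> d

CYK fill:
  cell(0,0) d: {A,T1}  orig:{A}
  cell(1,1) b: {T0}  orig:{}
  cell(2,2) c: {S}
  cell(0,1) db: {S}
  cell(1,2) bc: {A}
  cell(0,2) dbc: {S}

S ∈ T[0,2] ⇒ YES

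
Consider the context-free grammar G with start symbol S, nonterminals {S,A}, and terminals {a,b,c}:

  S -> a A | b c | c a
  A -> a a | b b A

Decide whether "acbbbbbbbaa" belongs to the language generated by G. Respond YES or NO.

Convert to CNF:
  S -> T0 A | T1 T2 | T2 T0
  A -> T0 T0 | T1 X3
  T0 -> a
  T1 -> b
  T2 -> c
  X3 -> T1 A

CYK fill:
  [0..0]={T0}  "a"  orig:{}
  [1..1]={T2}  "c"  orig:{}
  [2..2]={T1}  "b"  orig:{}
  [3..3]={T1}  "b"  orig:{}
  [4..4]={T1}  "b"  orig:{}
  [5..5]={T1}  "b"  orig:{}
  [6..6]={T1}  "b"  orig:{}
  [7..7]={T1}  "b"  orig:{}
  [8..8]={T1}  "b"  orig:{}
  [9..9]={T0}  "a"  orig:{}
  [10..10]={T0}  "a"  orig:{}
  [0..1]=∅  "ac"
  [1..2]=∅  "cb"
  [2..3]=∅  "bb"
  [3..4]=∅  "bb"
  [4..5]=∅  "bb"
  [5..6]=∅  "bb"
  [6..7]=∅  "bb"
  [7..8]=∅  "bb"
  [8..9]=∅  "ba"
  [9..10]={A}  "aa"
  [0..2]=∅  "acb"
  [1..3]=∅  "cbb"
  [2..4]=∅  "bbb"
  [3..5]=∅  "bbb"
  [4..6]=∅  "bbb"
  [5..7]=∅  "bbb"
  [6..8]=∅  "bbb"
  [7..9]=∅  "bba"
  [8..10]={X3}  "baa"  orig:{}
  [0..3]=∅  "acbb"
  [1..4]=∅  "cbbb"
  [2..5]=∅  "bbbb"
  [3..6]=∅  "bbbb"
  [4..7]=∅  "bbbb"
  [5..8]=∅  "bbbb"
  [6..9]=∅  "bbba"
  [7..10]={A}  "bbaa"
  [0..4]=∅  "acbbb"
  [1..5]=∅  "cbbbb"
  [2..6]=∅  "bbbbb"
  [3..7]=∅  "bbbbb"
  [4..8]=∅  "bbbbb"
  [5..9]=∅  "bbbba"
  [6..10]={X3}  "bbbaa"  orig:{}
  [0..5]=∅  "acbbbb"
  [1..6]=∅  "cbbbbb"
  [2..7]=∅  "bbbbbb"
  [3..8]=∅  "bbbbbb"
  [4..9]=∅  "bbbbba"
  [5..10]={A}  "bbbbaa"
  [0..6]=∅  "acbbbbb"
  [1..7]=∅  "cbbbbbb"
  [2..8]=∅  "bbbbbbb"
  [3..9]=∅  "bbbbbba"
  [4..10]={X3}  "bbbbbaa"  orig:{}
  [0..7]=∅  "acbbbbbb"
  [1..8]=∅  "cbbbbbbb"
  [2..9]=∅  "bbbbbbba"
  [3..10]={A}  "bbbbbbaa"
  [0..8]=∅  "acbbbbbbb"
  [1..9]=∅  "cbbbbbbba"
  [2..10]={X3}  "bbbbbbbaa"  orig:{}
  [0..9]=∅  "acbbbbbbba"
  [1..10]=∅  "cbbbbbbbaa"
  [0..10]=∅  "acbbbbbbbaa"

S ∉ T[0,10] ⇒ NO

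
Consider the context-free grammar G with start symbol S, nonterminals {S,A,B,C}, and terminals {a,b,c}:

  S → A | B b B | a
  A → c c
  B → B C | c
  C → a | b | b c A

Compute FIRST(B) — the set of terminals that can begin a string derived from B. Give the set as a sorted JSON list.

Compute FIRST by fixpoint:
[1]
  A via A→c c: +{c}
  B via B→c: +{c}
  C via C→a: +{a}
  C via C→b: +{b}
  S via S→A: +{c}
  S via S→a: +{a}
  S: {a,c}  A: {c}  B: {c}  C: {a,b}
[2] done
  S: {a,c}  A: {c}  B: {c}  C: {a,b}

FIRST(B) = ["c"]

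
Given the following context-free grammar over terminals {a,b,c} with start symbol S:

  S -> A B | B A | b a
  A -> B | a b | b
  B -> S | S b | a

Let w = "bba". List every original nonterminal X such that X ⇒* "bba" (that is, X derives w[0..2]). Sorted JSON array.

CNF form of G:
  S -> A B | B A | T0 T1
  A -> A B | B A | S T0 | T0 T1 | T1 T0 | a | b
  B -> A B | B A | S T0 | T0 T1 | a
  T0 -> b
  T1 -> a

CYK fill, restricted to cells inside w[0..2]:
  cell(0,0) b: {A,T0}  orig:{A}
  cell(1,1) b: {A,T0}  orig:{A}
  cell(2,2) a: {A,B,T1}  orig:{A,B}
  cell(0,1) bb: ∅
  cell(1,2) ba: {A,B,S}
  cell(0,2) bba: {A,B,S}

Original NTs in T[0,2] deriving "bba": ["A", "B", "S"]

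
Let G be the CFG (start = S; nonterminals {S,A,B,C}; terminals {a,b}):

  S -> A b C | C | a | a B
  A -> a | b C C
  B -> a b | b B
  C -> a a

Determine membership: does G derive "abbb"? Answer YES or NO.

CNF form of G:
  S -> A X3 | T1 B | T1 T1 | a
  A -> T0 X2 | a
  B -> T0 B | T1 T0
  C -> T1 T1
  T0 -> b
  T1 -> a
  X2 -> C C
  X3 -> T0 C

CYK table (by increasing span):
  T[0,0] 'a' = {A,S,T1}  orig:{A,S}
  T[1,1] 'b' = {T0}  orig:{}
  T[2,2] 'b' = {T0}  orig:{}
  T[3,3] 'b' = {T0}  orig:{}
  T[0,1] 'ab' = {B}
  T[1,2] 'bb' = ∅
  T[2,3] 'bb' = ∅
  T[0,2] 'abb' = ∅
  T[1,3] 'bbb' = ∅
  T[0,3] 'abbb' = ∅

S ∉ T[0,3] ⇒ NO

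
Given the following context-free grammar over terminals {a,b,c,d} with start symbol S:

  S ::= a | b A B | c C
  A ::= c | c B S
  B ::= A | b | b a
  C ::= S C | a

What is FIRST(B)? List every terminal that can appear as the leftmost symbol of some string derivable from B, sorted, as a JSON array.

Compute FIRST by fixpoint:
pass 1:
  A via A→c: +{c}
  B via B→A: +{c}
  B via B→b: +{b}
  C via C→a: +{a}
  S via S→a: +{a}
  S via S→b A B: +{b}
  S via S→c C: +{c}
  FIRST[S]={a,b,c}  FIRST[A]={c}  FIRST[B]={b,c}  FIRST[C]={a}
pass 2:
  C via C→S C: +{b,c}
  FIRST[S]={a,b,c}  FIRST[A]={c}  FIRST[B]={b,c}  FIRST[C]={a,b,c}
pass 3: (stable)
  FIRST[S]={a,b,c}  FIRST[A]={c}  FIRST[B]={b,c}  FIRST[C]={a,b,c}

FIRST(B) = ["b", "c"]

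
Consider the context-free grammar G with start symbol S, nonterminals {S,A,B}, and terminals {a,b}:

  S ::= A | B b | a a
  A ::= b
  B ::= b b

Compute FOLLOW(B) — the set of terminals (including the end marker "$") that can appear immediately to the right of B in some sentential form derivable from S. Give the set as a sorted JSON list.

Compute FIRST by fixpoint:
round 1:
  A via A→b: +{b}
  B via B→b b: +{b}
  S via S→A: +{b}
  S via S→a a: +{a}
  FIRST[S]={a,b}  FIRST[A]={b}  FIRST[B]={b}
round 2: (no change)
  FIRST[S]={a,b}  FIRST[A]={b}  FIRST[B]={b}

Compute FOLLOW by fixpoint:
FOLLOW(S) := {$}
iter 1:
  S→A: FOLLOW(A) ⊇ FOLLOW(S) ⊇ {$}; new: +{$}
  S→B b: FOLLOW(B) ⊇ FIRST(b) = {b}; new: +{b}
  FOLLOW(S)={$}  FOLLOW(A)={$}  FOLLOW(B)={b}
iter 2: (stable)
  FOLLOW(S)={$}  FOLLOW(A)={$}  FOLLOW(B)={b}

FOLLOW(B) = ["b"]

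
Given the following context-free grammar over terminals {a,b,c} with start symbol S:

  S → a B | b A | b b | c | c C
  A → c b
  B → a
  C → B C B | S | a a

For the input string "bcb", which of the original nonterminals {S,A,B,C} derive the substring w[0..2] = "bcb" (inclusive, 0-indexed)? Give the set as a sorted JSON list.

Convert to CNF:
  S -> T0 C | T1 A | T1 T1 | T2 B | c
  A -> T0 T1
  B -> a
  C -> B X3 | T0 C | T1 A | T1 T1 | T2 B | T2 T2 | c
  T0 -> c
  T1 -> b
  T2 -> a
  X3 -> C B

CYK fill — only the sub-triangle for w[0..2]:
  [0..0]={T1}  "b"  orig:{}
  [1..1]={C,S,T0}  "c"  orig:{C,S}
  [2..2]={T1}  "b"  orig:{}
  [0..1]=∅  "bc"
  [1..2]={A}  "cb"
  [0..2]={C,S}  "bcb"

Original NTs in T[0,2] deriving "bcb": ["C", "S"]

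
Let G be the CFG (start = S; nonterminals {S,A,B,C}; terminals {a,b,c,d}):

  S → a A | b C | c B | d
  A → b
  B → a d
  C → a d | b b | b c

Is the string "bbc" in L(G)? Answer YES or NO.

Convert to CNF:
  S -> T0 A | T2 C | T3 B | d
  A -> b
  B -> T0 T1
  C -> T0 T1 | T2 T2 | T2 T3
  T0 -> a
  T1 -> d
  T2 -> b
  T3 -> c

CYK fill:
  T[0,0] 'b' = {A,T2}  orig:{A}
  T[1,1] 'b' = {A,T2}  orig:{A}
  T[2,2] 'c' = {T3}  orig:{}
  T[0,1] 'bb' = {C}
  T[1,2] 'bc' = {C}
  T[0,2] 'bbc' = {S}

S ∈ T[0,2] ⇒ YES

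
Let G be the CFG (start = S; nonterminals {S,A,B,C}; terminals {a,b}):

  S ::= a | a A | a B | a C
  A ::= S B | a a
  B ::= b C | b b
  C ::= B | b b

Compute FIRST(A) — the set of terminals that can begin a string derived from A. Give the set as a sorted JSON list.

Compute FIRST by fixpoint:
iter 1:
  A via A→a a: +{a}
  B via B→b C: +{b}
  C via C→B: +{b}
  S via S→a: +{a}
  FIRST[S]={a}  FIRST[A]={a}  FIRST[B]={b}  FIRST[C]={b}
iter 2: (no change)
  FIRST[S]={a}  FIRST[A]={a}  FIRST[B]={b}  FIRST[C]={b}

FIRST(A) = ["a"]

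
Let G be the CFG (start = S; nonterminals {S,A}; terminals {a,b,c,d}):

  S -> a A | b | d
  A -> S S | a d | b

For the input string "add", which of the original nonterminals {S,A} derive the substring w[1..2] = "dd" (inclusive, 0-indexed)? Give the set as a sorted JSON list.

Convert to CNF:
  S -> T0 A | b | d
  A -> S S | T0 T1 | b
  T0 -> a
  T1 -> d

CYK table (by increasing span) — only the sub-triangle for w[1..2]:
  [1..1]={S,T1}  "d"  orig:{S}
  [2..2]={S,T1}  "d"  orig:{S}
  [1..2]={A}  "dd"

Original NTs in T[1,2] deriving "dd": ["A"]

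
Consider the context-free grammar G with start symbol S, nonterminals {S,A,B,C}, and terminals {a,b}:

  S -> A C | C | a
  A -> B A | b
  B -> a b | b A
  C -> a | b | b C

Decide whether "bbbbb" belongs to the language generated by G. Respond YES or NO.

Convert to CNF:
  S -> A C | T1 C | a | b
  A -> B A | b
  B -> T0 T1 | T1 A
  C -> T1 C | a | b
  T0 -> a
  T1 -> b

Fill CYK table bottom-up:
  T[0,0] 'b' = {A,C,S,T1}  orig:{A,C,S}
  T[1,1] 'b' = {A,C,S,T1}  orig:{A,C,S}
  T[2,2] 'b' = {A,C,S,T1}  orig:{A,C,S}
  T[3,3] 'b' = {A,C,S,T1}  orig:{A,C,S}
  T[4,4] 'b' = {A,C,S,T1}  orig:{A,C,S}
  T[0,1] 'bb' = {B,C,S}
  T[1,2] 'bb' = {B,C,S}
  T[2,3] 'bb' = {B,C,S}
  T[3,4] 'bb' = {B,C,S}
  T[0,2] 'bbb' = {A,C,S}
  T[1,3] 'bbb' = {A,C,S}
  T[2,4] 'bbb' = {A,C,S}
  T[0,3] 'bbbb' = {B,C,S}
  T[1,4] 'bbbb' = {B,C,S}
  T[0,4] 'bbbbb' = {A,C,S}

S ∈ T[0,4] ⇒ YES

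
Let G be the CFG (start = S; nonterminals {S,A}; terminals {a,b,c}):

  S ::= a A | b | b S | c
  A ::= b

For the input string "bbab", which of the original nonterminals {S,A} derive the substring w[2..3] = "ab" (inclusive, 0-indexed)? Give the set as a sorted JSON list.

Convert to CNF:
  S -> T0 A | T1 S | b | c
  A -> b
  T0 -> a
  T1 -> b

Fill CYK table bottom-up, restricted to cells inside w[2..3]:
  cell(2,2) a: {T0}  orig:{}
  cell(3,3) b: {A,S,T1}  orig:{A,S}
  cell(2,3) ab: {S}

Original NTs in T[2,3] deriving "ab": ["S"]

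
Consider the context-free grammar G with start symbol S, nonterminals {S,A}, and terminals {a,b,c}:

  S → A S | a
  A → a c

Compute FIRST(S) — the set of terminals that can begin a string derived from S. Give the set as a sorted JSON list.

FIRST iteration:
[1]
  A via A→a c: +{a}
  S via S→A S: +{a}
  FIRST(S)={a}  FIRST(A)={a}
[2] — fixpoint
  FIRST(S)={a}  FIRST(A)={a}

FIRST(S) = ["a"]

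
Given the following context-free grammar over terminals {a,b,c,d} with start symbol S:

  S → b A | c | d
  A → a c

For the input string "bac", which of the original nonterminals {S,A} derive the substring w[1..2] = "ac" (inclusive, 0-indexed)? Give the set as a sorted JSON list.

Convert to CNF:
  S -> T2 A | c | d
  A -> T0 T1
  T0 -> a
  T1 -> c
  T2 -> b

Fill CYK table bottom-up (cells [i..j] with 1 ≤ i ≤ j ≤ 2 only):
  T[1,1] 'a' = {T0}  orig:{}
  T[2,2] 'c' = {S,T1}  orig:{S}
  T[1,2] 'ac' = {A}

Original NTs in T[1,2] deriving "ac": ["A"]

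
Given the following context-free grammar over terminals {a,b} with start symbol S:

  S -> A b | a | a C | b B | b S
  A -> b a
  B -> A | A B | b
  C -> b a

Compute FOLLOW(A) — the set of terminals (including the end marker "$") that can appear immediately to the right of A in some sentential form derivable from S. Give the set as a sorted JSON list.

FIRST sets, iterate to fixpoint:
round 1:
  A via A→b a: +{b}
  B via B→A: +{b}
  C via C→b a: +{b}
  S via S→A b: +{b}
  S via S→a: +{a}
  S: {a,b}  A: {b}  B: {b}  C: {b}
round 2: (no change)
  S: {a,b}  A: {b}  B: {b}  C: {b}

FOLLOW sets:
initialize: $ ∈ FOLLOW(S)
iter 1:
  B→A B: FOLLOW(A) ⊇ FIRST(B) = {b}; new: +{b}
  S→a C: FOLLOW(C) ⊇ FOLLOW(S) ⊇ {$}; new: +{$}
  S→b B: FOLLOW(B) ⊇ FOLLOW(S) ⊇ {$}; new: +{$}
  FOLLOW(S)={$}  FOLLOW(A)={b}  FOLLOW(B)={$}  FOLLOW(C)={$}
iter 2:
  B→A: FOLLOW(A) ⊇ FOLLOW(B) ⊇ {$}; new: +{$}
  FOLLOW(S)={$}  FOLLOW(A)={$,b}  FOLLOW(B)={$}  FOLLOW(C)={$}
iter 3: (stable)
  FOLLOW(S)={$}  FOLLOW(A)={$,b}  FOLLOW(B)={$}  FOLLOW(C)={$}

FOLLOW(A) = ["$", "b"]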